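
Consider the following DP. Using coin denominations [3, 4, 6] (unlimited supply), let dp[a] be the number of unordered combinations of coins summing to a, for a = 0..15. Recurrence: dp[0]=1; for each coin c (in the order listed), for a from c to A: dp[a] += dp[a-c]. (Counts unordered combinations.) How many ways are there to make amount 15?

4

after  coin     0     1     2     3     4     5     6     7     8     9    10    11    12    13    14    15
          3     1     0     0     1     0     0     1     0     0     1     0     0     1     0     0     1
          4     1     0     0     1     1     0     1     1     1     1     1     1     2     1     1     2
          6     1     0     0     1     1     0     2     1     1     2     2     1     4     2     2     4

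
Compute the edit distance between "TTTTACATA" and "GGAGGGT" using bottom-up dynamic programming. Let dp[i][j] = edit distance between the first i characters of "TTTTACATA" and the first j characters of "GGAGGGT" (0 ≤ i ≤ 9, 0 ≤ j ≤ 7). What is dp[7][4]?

   ''  G  G  A  G  G  G  T
''  0  1  2  3  4  5  6  7
 T  1  1  2  3  4  5  6  6
 T  2  2  2  3  4  5  6  6
 T  3  3  3  3  4  5  6  6
 T  4  4  4  4  4  5  6  6
 A  5  5  5  4  5  5  6  7
 C  6  6  6  5  5  6  6  7
 A  7  7  7  6  6  6  7  7
 T  8  8  8  7  7  7  7  7
 A  9  9  9  8  8  8  8  8

6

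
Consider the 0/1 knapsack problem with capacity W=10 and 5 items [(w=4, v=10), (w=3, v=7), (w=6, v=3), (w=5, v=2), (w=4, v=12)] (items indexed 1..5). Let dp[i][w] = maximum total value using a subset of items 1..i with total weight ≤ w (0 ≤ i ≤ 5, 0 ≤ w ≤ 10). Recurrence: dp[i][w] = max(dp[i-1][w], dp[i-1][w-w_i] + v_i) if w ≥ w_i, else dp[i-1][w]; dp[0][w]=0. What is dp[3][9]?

i\w   0   1   2   3   4   5   6   7   8   9  10
  0   0   0   0   0   0   0   0   0   0   0   0
  1   0   0   0   0  10  10  10  10  10  10  10
  2   0   0   0   7  10  10  10  17  17  17  17
  3   0   0   0   7  10  10  10  17  17  17  17
  4   0   0   0   7  10  10  10  17  17  17  17
  5   0   0   0   7  12  12  12  19  22  22  22

17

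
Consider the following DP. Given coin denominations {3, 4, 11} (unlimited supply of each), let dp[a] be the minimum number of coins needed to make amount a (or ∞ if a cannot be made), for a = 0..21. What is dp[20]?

4

 a  0  1  2  3  4  5  6  7  8  9 10 11 12 13 14 15 16 17 18 19 20 21
dp  0  -  -  1  1  -  2  2  2  3  3  1  3  4  2  2  4  3  3  3  4  4
(- denotes ∞ / unreachable)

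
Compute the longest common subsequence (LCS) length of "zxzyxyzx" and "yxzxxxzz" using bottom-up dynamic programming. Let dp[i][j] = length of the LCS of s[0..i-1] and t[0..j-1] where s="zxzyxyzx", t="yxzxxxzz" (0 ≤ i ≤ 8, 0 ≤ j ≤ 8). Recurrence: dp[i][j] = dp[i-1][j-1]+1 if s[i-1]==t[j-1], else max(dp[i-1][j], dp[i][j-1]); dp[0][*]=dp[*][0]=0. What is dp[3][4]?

   ''  y  x  z  x  x  x  z  z
''  0  0  0  0  0  0  0  0  0
 z  0  0  0  1  1  1  1  1  1
 x  0  0  1  1  2  2  2  2  2
 z  0  0  1  2  2  2  2  3  3
 y  0  1  1  2  2  2  2  3  3
 x  0  1  2  2  3  3  3  3  3
 y  0  1  2  2  3  3  3  3  3
 z  0  1  2  3  3  3  3  4  4
 x  0  1  2  3  4  4  4  4  4

2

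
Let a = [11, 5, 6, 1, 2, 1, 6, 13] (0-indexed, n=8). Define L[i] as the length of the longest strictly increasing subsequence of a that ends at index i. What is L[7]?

4

   i    0    1    2    3    4    5    6    7
a[i]   11    5    6    1    2    1    6   13
L[i]    1    1    2    1    2    1    3    4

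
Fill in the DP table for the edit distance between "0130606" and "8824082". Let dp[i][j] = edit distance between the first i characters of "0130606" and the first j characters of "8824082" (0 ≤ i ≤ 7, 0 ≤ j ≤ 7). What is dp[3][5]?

5

   ''  8  8  2  4  0  8  2
''  0  1  2  3  4  5  6  7
 0  1  1  2  3  4  4  5  6
 1  2  2  2  3  4  5  5  6
 3  3  3  3  3  4  5  6  6
 0  4  4  4  4  4  4  5  6
 6  5  5  5  5  5  5  5  6
 0  6  6  6  6  6  5  6  6
 6  7  7  7  7  7  6  6  7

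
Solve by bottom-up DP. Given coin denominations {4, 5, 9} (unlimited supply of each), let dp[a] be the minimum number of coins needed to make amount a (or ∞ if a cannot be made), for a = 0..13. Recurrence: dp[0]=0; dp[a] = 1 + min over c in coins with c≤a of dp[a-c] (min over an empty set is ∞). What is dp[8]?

 a  0  1  2  3  4  5  6  7  8  9 10 11 12 13
dp  0  -  -  -  1  1  -  -  2  1  2  -  3  2
(- denotes ∞ / unreachable)

2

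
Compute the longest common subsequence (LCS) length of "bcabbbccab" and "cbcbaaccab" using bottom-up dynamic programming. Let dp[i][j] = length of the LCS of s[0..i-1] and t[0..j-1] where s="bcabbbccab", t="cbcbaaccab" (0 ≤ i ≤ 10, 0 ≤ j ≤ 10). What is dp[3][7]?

   ''  c  b  c  b  a  a  c  c  a  b
''  0  0  0  0  0  0  0  0  0  0  0
 b  0  0  1  1  1  1  1  1  1  1  1
 c  0  1  1  2  2  2  2  2  2  2  2
 a  0  1  1  2  2  3  3  3  3  3  3
 b  0  1  2  2  3  3  3  3  3  3  4
 b  0  1  2  2  3  3  3  3  3  3  4
 b  0  1  2  2  3  3  3  3  3  3  4
 c  0  1  2  3  3  3  3  4  4  4  4
 c  0  1  2  3  3  3  3  4  5  5  5
 a  0  1  2  3  3  4  4  4  5  6  6
 b  0  1  2  3  4  4  4  4  5  6  7

3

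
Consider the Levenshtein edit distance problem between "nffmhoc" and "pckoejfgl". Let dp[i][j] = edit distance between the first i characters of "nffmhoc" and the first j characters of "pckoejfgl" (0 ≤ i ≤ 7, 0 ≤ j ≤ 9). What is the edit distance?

   ''  p  c  k  o  e  j  f  g  l
''  0  1  2  3  4  5  6  7  8  9
 n  1  1  2  3  4  5  6  7  8  9
 f  2  2  2  3  4  5  6  6  7  8
 f  3  3  3  3  4  5  6  6  7  8
 m  4  4  4  4  4  5  6  7  7  8
 h  5  5  5  5  5  5  6  7  8  8
 o  6  6  6  6  5  6  6  7  8  9
 c  7  7  6  7  6  6  7  7  8  9

9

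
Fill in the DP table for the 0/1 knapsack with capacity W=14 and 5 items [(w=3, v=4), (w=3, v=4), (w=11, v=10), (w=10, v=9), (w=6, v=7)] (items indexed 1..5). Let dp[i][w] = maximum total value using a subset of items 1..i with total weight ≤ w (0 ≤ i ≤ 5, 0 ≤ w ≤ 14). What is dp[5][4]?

i\w   0   1   2   3   4   5   6   7   8   9  10  11  12  13  14
  0   0   0   0   0   0   0   0   0   0   0   0   0   0   0   0
  1   0   0   0   4   4   4   4   4   4   4   4   4   4   4   4
  2   0   0   0   4   4   4   8   8   8   8   8   8   8   8   8
  3   0   0   0   4   4   4   8   8   8   8   8  10  10  10  14
  4   0   0   0   4   4   4   8   8   8   8   9  10  10  13  14
  5   0   0   0   4   4   4   8   8   8  11  11  11  15  15  15

4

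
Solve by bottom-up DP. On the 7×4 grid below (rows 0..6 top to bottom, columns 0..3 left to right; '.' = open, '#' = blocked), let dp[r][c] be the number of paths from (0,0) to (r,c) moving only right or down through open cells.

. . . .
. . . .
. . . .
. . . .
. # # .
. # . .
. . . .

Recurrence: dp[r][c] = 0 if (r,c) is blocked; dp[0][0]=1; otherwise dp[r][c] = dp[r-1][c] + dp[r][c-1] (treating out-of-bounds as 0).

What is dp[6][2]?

1

r\c   0   1   2   3
  0   1   1   1   1
  1   1   2   3   4
  2   1   3   6  10
  3   1   4  10  20
  4   1   0   0  20
  5   1   0   0  20
  6   1   1   1  21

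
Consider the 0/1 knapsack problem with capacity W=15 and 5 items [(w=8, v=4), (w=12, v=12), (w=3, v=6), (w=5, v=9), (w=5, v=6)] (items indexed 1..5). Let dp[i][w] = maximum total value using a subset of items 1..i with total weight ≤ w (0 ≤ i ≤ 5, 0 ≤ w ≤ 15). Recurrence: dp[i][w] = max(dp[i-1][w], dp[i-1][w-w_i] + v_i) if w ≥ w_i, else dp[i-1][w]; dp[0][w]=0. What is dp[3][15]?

i\w   0   1   2   3   4   5   6   7   8   9  10  11  12  13  14  15
  0   0   0   0   0   0   0   0   0   0   0   0   0   0   0   0   0
  1   0   0   0   0   0   0   0   0   4   4   4   4   4   4   4   4
  2   0   0   0   0   0   0   0   0   4   4   4   4  12  12  12  12
  3   0   0   0   6   6   6   6   6   6   6   6  10  12  12  12  18
  4   0   0   0   6   6   9   9   9  15  15  15  15  15  15  15  18
  5   0   0   0   6   6   9   9   9  15  15  15  15  15  21  21  21

18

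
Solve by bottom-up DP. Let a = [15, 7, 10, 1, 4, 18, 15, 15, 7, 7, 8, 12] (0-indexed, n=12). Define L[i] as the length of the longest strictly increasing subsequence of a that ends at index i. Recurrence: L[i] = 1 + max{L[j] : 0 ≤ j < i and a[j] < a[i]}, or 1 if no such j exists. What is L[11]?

   i    0    1    2    3    4    5    6    7    8    9   10   11
a[i]   15    7   10    1    4   18   15   15    7    7    8   12
L[i]    1    1    2    1    2    3    3    3    3    3    4    5

5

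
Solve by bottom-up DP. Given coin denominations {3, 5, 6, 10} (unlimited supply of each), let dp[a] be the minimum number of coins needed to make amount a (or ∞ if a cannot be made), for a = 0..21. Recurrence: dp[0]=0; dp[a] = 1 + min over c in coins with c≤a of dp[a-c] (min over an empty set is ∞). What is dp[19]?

 a  0  1  2  3  4  5  6  7  8  9 10 11 12 13 14 15 16 17 18 19 20 21
dp  0  -  -  1  -  1  1  -  2  2  1  2  2  2  3  2  2  3  3  3  2  3
(- denotes ∞ / unreachable)

3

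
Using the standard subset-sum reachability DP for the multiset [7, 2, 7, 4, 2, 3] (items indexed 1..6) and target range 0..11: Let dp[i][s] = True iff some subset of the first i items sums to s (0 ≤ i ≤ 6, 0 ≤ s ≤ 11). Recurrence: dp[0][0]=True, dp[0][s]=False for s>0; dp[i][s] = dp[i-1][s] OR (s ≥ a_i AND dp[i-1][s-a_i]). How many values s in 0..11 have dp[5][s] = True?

8

i\s   0   1   2   3   4   5   6   7   8   9  10  11
  0   T   F   F   F   F   F   F   F   F   F   F   F
  1   T   F   F   F   F   F   F   T   F   F   F   F
  2   T   F   T   F   F   F   F   T   F   T   F   F
  3   T   F   T   F   F   F   F   T   F   T   F   F
  4   T   F   T   F   T   F   T   T   F   T   F   T
  5   T   F   T   F   T   F   T   T   T   T   F   T
  6   T   F   T   T   T   T   T   T   T   T   T   T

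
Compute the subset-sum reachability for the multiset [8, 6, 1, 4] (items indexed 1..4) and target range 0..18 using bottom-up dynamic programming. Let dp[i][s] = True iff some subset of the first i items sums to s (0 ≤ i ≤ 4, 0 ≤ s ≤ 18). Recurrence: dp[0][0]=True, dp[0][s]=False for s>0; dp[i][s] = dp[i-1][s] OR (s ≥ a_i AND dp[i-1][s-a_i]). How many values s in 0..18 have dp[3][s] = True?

i\s   0   1   2   3   4   5   6   7   8   9  10  11  12  13  14  15  16  17  18
  0   T   F   F   F   F   F   F   F   F   F   F   F   F   F   F   F   F   F   F
  1   T   F   F   F   F   F   F   F   T   F   F   F   F   F   F   F   F   F   F
  2   T   F   F   F   F   F   T   F   T   F   F   F   F   F   T   F   F   F   F
  3   T   T   F   F   F   F   T   T   T   T   F   F   F   F   T   T   F   F   F
  4   T   T   F   F   T   T   T   T   T   T   T   T   T   T   T   T   F   F   T

8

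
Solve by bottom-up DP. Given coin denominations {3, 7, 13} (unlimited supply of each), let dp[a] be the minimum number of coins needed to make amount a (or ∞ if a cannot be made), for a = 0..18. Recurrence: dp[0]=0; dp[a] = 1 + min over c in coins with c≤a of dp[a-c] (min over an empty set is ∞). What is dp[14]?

 a  0  1  2  3  4  5  6  7  8  9 10 11 12 13 14 15 16 17 18
dp  0  -  -  1  -  -  2  1  -  3  2  -  4  1  2  5  2  3  6
(- denotes ∞ / unreachable)

2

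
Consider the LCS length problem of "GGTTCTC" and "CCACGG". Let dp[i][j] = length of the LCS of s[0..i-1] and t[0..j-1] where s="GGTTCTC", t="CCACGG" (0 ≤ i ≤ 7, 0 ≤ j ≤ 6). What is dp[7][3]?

2

   ''  C  C  A  C  G  G
''  0  0  0  0  0  0  0
 G  0  0  0  0  0  1  1
 G  0  0  0  0  0  1  2
 T  0  0  0  0  0  1  2
 T  0  0  0  0  0  1  2
 C  0  1  1  1  1  1  2
 T  0  1  1  1  1  1  2
 C  0  1  2  2  2  2  2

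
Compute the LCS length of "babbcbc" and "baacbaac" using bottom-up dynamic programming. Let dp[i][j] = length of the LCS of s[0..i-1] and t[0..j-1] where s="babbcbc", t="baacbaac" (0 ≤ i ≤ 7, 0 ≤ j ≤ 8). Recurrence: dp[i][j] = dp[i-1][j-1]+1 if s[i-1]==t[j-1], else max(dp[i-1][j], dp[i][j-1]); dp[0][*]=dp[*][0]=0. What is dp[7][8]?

5

   ''  b  a  a  c  b  a  a  c
''  0  0  0  0  0  0  0  0  0
 b  0  1  1  1  1  1  1  1  1
 a  0  1  2  2  2  2  2  2  2
 b  0  1  2  2  2  3  3  3  3
 b  0  1  2  2  2  3  3  3  3
 c  0  1  2  2  3  3  3  3  4
 b  0  1  2  2  3  4  4  4  4
 c  0  1  2  2  3  4  4  4  5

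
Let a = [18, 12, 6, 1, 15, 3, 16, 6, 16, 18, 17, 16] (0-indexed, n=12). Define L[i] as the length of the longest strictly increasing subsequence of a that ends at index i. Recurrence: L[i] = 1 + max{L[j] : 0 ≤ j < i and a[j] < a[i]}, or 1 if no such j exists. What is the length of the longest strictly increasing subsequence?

5

   i    0    1    2    3    4    5    6    7    8    9   10   11
a[i]   18   12    6    1   15    3   16    6   16   18   17   16
L[i]    1    1    1    1    2    2    3    3    4    5    5    4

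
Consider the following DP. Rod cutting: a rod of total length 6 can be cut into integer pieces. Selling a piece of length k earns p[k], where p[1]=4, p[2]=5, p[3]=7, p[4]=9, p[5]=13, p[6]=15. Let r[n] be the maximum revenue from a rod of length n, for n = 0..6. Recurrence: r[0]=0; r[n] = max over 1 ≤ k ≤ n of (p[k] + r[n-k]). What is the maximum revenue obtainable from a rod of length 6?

24

   n    0    1    2    3    4    5    6
r[n]    0    4    8   12   16   20   24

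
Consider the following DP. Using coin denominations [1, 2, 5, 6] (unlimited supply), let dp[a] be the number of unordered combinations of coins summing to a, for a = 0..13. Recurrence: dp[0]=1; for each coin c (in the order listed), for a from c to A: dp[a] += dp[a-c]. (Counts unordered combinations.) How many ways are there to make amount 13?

after  coin     0     1     2     3     4     5     6     7     8     9    10    11    12    13
          1     1     1     1     1     1     1     1     1     1     1     1     1     1     1
          2     1     1     2     2     3     3     4     4     5     5     6     6     7     7
          5     1     1     2     2     3     4     5     6     7     8    10    11    13    14
          6     1     1     2     2     3     4     6     7     9    10    13    15    19    21

21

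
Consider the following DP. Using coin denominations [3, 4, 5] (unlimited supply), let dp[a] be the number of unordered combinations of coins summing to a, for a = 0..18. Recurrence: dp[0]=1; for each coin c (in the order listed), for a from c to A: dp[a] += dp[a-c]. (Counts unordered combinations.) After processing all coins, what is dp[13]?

3

after  coin     0     1     2     3     4     5     6     7     8     9    10    11    12    13    14    15    16    17    18
          3     1     0     0     1     0     0     1     0     0     1     0     0     1     0     0     1     0     0     1
          4     1     0     0     1     1     0     1     1     1     1     1     1     2     1     1     2     2     1     2
          5     1     0     0     1     1     1     1     1     2     2     2     2     3     3     3     4     4     4     5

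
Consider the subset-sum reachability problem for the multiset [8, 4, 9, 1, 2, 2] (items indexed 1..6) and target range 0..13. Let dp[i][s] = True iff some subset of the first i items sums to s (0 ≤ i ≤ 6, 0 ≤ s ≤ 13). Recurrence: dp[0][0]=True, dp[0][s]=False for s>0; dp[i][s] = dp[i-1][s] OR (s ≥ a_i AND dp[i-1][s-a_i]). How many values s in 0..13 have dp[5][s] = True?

14

i\s   0   1   2   3   4   5   6   7   8   9  10  11  12  13
  0   T   F   F   F   F   F   F   F   F   F   F   F   F   F
  1   T   F   F   F   F   F   F   F   T   F   F   F   F   F
  2   T   F   F   F   T   F   F   F   T   F   F   F   T   F
  3   T   F   F   F   T   F   F   F   T   T   F   F   T   T
  4   T   T   F   F   T   T   F   F   T   T   T   F   T   T
  5   T   T   T   T   T   T   T   T   T   T   T   T   T   T
  6   T   T   T   T   T   T   T   T   T   T   T   T   T   T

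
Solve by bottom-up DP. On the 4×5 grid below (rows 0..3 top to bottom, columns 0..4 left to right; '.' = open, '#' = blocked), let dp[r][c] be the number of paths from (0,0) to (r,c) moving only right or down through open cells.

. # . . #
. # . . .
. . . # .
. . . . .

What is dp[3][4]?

3

r\c   0   1   2   3   4
  0   1   0   0   0   0
  1   1   0   0   0   0
  2   1   1   1   0   0
  3   1   2   3   3   3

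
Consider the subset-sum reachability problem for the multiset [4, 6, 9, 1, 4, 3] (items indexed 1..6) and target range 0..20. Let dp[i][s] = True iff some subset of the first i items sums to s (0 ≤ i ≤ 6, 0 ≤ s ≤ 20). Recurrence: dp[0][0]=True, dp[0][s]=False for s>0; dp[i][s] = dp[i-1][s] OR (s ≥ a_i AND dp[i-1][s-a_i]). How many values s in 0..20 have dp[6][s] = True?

i\s   0   1   2   3   4   5   6   7   8   9  10  11  12  13  14  15  16  17  18  19  20
  0   T   F   F   F   F   F   F   F   F   F   F   F   F   F   F   F   F   F   F   F   F
  1   T   F   F   F   T   F   F   F   F   F   F   F   F   F   F   F   F   F   F   F   F
  2   T   F   F   F   T   F   T   F   F   F   T   F   F   F   F   F   F   F   F   F   F
  3   T   F   F   F   T   F   T   F   F   T   T   F   F   T   F   T   F   F   F   T   F
  4   T   T   F   F   T   T   T   T   F   T   T   T   F   T   T   T   T   F   F   T   T
  5   T   T   F   F   T   T   T   T   T   T   T   T   F   T   T   T   T   T   T   T   T
  6   T   T   F   T   T   T   T   T   T   T   T   T   T   T   T   T   T   T   T   T   T

20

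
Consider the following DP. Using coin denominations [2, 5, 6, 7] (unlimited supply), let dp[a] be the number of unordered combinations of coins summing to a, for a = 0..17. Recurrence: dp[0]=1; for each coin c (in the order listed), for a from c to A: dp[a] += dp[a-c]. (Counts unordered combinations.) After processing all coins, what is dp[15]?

5

after  coin     0     1     2     3     4     5     6     7     8     9    10    11    12    13    14    15    16    17
          2     1     0     1     0     1     0     1     0     1     0     1     0     1     0     1     0     1     0
          5     1     0     1     0     1     1     1     1     1     1     2     1     2     1     2     2     2     2
          6     1     0     1     0     1     1     2     1     2     1     3     2     4     2     4     3     5     4
          7     1     0     1     0     1     1     2     2     2     2     3     3     5     4     6     5     7     7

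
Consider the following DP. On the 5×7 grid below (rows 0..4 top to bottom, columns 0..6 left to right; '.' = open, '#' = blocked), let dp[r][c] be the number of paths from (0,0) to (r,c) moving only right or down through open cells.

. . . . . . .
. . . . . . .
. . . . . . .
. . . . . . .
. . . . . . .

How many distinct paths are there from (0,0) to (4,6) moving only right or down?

r\c   0   1   2   3   4   5   6
  0   1   1   1   1   1   1   1
  1   1   2   3   4   5   6   7
  2   1   3   6  10  15  21  28
  3   1   4  10  20  35  56  84
  4   1   5  15  35  70 126 210

210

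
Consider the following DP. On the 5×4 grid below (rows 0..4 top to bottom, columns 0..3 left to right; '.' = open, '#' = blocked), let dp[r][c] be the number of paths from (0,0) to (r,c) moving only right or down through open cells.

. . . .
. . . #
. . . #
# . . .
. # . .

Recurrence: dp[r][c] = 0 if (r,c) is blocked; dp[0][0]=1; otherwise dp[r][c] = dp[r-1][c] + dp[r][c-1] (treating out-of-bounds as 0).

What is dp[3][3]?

9

r\c   0   1   2   3
  0   1   1   1   1
  1   1   2   3   0
  2   1   3   6   0
  3   0   3   9   9
  4   0   0   9  18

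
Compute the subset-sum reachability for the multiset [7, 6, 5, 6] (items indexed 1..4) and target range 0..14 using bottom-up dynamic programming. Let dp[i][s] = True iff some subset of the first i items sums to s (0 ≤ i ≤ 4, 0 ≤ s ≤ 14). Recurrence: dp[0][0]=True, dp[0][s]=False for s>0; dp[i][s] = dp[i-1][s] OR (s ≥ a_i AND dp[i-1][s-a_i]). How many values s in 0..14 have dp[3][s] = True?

i\s   0   1   2   3   4   5   6   7   8   9  10  11  12  13  14
  0   T   F   F   F   F   F   F   F   F   F   F   F   F   F   F
  1   T   F   F   F   F   F   F   T   F   F   F   F   F   F   F
  2   T   F   F   F   F   F   T   T   F   F   F   F   F   T   F
  3   T   F   F   F   F   T   T   T   F   F   F   T   T   T   F
  4   T   F   F   F   F   T   T   T   F   F   F   T   T   T   F

7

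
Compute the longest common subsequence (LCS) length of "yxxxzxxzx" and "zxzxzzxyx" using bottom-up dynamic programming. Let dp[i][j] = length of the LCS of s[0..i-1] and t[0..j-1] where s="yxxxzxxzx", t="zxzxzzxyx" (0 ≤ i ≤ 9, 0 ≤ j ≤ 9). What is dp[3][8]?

   ''  z  x  z  x  z  z  x  y  x
''  0  0  0  0  0  0  0  0  0  0
 y  0  0  0  0  0  0  0  0  1  1
 x  0  0  1  1  1  1  1  1  1  2
 x  0  0  1  1  2  2  2  2  2  2
 x  0  0  1  1  2  2  2  3  3  3
 z  0  1  1  2  2  3  3  3  3  3
 x  0  1  2  2  3  3  3  4  4  4
 x  0  1  2  2  3  3  3  4  4  5
 z  0  1  2  3  3  4  4  4  4  5
 x  0  1  2  3  4  4  4  5  5  5

2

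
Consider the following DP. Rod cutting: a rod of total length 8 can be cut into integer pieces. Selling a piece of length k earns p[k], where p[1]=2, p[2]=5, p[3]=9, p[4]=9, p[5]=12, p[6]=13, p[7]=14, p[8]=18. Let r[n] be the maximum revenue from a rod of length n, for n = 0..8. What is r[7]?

   n    0    1    2    3    4    5    6    7    8
r[n]    0    2    5    9   11   14   18   20   23

20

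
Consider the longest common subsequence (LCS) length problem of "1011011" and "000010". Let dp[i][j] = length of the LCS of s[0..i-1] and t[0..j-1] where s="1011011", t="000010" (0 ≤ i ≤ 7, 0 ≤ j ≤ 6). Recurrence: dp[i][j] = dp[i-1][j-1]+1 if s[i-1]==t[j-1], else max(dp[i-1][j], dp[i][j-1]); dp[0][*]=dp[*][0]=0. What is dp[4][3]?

1

   ''  0  0  0  0  1  0
''  0  0  0  0  0  0  0
 1  0  0  0  0  0  1  1
 0  0  1  1  1  1  1  2
 1  0  1  1  1  1  2  2
 1  0  1  1  1  1  2  2
 0  0  1  2  2  2  2  3
 1  0  1  2  2  2  3  3
 1  0  1  2  2  2  3  3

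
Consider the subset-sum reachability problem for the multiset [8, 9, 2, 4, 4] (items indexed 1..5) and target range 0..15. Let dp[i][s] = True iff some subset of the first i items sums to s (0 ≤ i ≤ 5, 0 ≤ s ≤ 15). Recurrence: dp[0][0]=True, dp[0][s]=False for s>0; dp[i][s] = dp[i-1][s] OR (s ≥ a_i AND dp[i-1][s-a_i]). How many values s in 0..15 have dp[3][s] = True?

i\s   0   1   2   3   4   5   6   7   8   9  10  11  12  13  14  15
  0   T   F   F   F   F   F   F   F   F   F   F   F   F   F   F   F
  1   T   F   F   F   F   F   F   F   T   F   F   F   F   F   F   F
  2   T   F   F   F   F   F   F   F   T   T   F   F   F   F   F   F
  3   T   F   T   F   F   F   F   F   T   T   T   T   F   F   F   F
  4   T   F   T   F   T   F   T   F   T   T   T   T   T   T   T   T
  5   T   F   T   F   T   F   T   F   T   T   T   T   T   T   T   T

6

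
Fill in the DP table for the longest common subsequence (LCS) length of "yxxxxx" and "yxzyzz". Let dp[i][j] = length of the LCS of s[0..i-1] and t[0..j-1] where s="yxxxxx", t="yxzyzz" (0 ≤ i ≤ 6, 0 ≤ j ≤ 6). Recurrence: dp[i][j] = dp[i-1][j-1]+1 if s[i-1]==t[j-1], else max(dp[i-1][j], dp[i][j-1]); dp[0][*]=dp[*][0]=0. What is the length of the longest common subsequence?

   ''  y  x  z  y  z  z
''  0  0  0  0  0  0  0
 y  0  1  1  1  1  1  1
 x  0  1  2  2  2  2  2
 x  0  1  2  2  2  2  2
 x  0  1  2  2  2  2  2
 x  0  1  2  2  2  2  2
 x  0  1  2  2  2  2  2

2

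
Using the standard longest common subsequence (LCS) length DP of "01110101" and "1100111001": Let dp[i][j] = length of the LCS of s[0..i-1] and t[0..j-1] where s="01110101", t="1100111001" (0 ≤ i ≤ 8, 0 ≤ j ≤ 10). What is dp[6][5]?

4

   ''  1  1  0  0  1  1  1  0  0  1
''  0  0  0  0  0  0  0  0  0  0  0
 0  0  0  0  1  1  1  1  1  1  1  1
 1  0  1  1  1  1  2  2  2  2  2  2
 1  0  1  2  2  2  2  3  3  3  3  3
 1  0  1  2  2  2  3  3  4  4  4  4
 0  0  1  2  3  3  3  3  4  5  5  5
 1  0  1  2  3  3  4  4  4  5  5  6
 0  0  1  2  3  4  4  4  4  5  6  6
 1  0  1  2  3  4  5  5  5  5  6  7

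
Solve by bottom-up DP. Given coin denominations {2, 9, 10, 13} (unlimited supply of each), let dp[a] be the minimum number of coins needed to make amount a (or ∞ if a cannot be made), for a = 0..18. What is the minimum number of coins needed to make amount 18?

2

 a  0  1  2  3  4  5  6  7  8  9 10 11 12 13 14 15 16 17 18
dp  0  -  1  -  2  -  3  -  4  1  1  2  2  1  3  2  4  3  2
(- denotes ∞ / unreachable)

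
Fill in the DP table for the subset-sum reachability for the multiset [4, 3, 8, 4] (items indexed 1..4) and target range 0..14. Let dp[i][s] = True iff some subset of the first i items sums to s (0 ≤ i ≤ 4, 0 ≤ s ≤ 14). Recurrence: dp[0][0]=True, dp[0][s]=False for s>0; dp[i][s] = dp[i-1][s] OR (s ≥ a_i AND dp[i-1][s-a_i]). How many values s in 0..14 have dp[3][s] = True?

7

i\s   0   1   2   3   4   5   6   7   8   9  10  11  12  13  14
  0   T   F   F   F   F   F   F   F   F   F   F   F   F   F   F
  1   T   F   F   F   T   F   F   F   F   F   F   F   F   F   F
  2   T   F   F   T   T   F   F   T   F   F   F   F   F   F   F
  3   T   F   F   T   T   F   F   T   T   F   F   T   T   F   F
  4   T   F   F   T   T   F   F   T   T   F   F   T   T   F   F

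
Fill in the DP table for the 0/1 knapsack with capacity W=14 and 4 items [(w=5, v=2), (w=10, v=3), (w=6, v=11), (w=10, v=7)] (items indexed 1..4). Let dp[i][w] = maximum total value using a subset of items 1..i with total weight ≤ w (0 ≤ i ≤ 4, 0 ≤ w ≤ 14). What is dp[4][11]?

i\w   0   1   2   3   4   5   6   7   8   9  10  11  12  13  14
  0   0   0   0   0   0   0   0   0   0   0   0   0   0   0   0
  1   0   0   0   0   0   2   2   2   2   2   2   2   2   2   2
  2   0   0   0   0   0   2   2   2   2   2   3   3   3   3   3
  3   0   0   0   0   0   2  11  11  11  11  11  13  13  13  13
  4   0   0   0   0   0   2  11  11  11  11  11  13  13  13  13

13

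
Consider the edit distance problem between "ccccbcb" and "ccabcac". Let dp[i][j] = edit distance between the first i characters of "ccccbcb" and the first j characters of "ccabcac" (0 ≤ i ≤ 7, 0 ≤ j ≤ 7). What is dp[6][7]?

   ''  c  c  a  b  c  a  c
''  0  1  2  3  4  5  6  7
 c  1  0  1  2  3  4  5  6
 c  2  1  0  1  2  3  4  5
 c  3  2  1  1  2  2  3  4
 c  4  3  2  2  2  2  3  3
 b  5  4  3  3  2  3  3  4
 c  6  5  4  4  3  2  3  3
 b  7  6  5  5  4  3  3  4

3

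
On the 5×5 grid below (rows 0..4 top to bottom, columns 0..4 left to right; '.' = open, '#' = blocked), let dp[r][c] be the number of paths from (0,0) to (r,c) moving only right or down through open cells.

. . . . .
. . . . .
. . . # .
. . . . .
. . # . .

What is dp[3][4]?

15

r\c   0   1   2   3   4
  0   1   1   1   1   1
  1   1   2   3   4   5
  2   1   3   6   0   5
  3   1   4  10  10  15
  4   1   5   0  10  25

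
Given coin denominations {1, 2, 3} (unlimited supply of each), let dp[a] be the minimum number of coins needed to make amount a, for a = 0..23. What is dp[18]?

 a  0  1  2  3  4  5  6  7  8  9 10 11 12 13 14 15 16 17 18 19 20 21 22 23
dp  0  1  1  1  2  2  2  3  3  3  4  4  4  5  5  5  6  6  6  7  7  7  8  8

6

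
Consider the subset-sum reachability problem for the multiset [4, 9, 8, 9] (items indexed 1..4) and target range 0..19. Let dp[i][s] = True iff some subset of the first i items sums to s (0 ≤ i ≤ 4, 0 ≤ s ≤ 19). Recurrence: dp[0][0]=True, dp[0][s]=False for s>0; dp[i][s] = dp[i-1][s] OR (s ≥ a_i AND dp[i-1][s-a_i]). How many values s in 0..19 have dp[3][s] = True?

7

i\s   0   1   2   3   4   5   6   7   8   9  10  11  12  13  14  15  16  17  18  19
  0   T   F   F   F   F   F   F   F   F   F   F   F   F   F   F   F   F   F   F   F
  1   T   F   F   F   T   F   F   F   F   F   F   F   F   F   F   F   F   F   F   F
  2   T   F   F   F   T   F   F   F   F   T   F   F   F   T   F   F   F   F   F   F
  3   T   F   F   F   T   F   F   F   T   T   F   F   T   T   F   F   F   T   F   F
  4   T   F   F   F   T   F   F   F   T   T   F   F   T   T   F   F   F   T   T   F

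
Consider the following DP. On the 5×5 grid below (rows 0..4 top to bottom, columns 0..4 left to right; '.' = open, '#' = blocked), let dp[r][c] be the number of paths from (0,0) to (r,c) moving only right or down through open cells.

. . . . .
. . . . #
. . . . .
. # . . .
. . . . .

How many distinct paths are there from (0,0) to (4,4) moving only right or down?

r\c   0   1   2   3   4
  0   1   1   1   1   1
  1   1   2   3   4   0
  2   1   3   6  10  10
  3   1   0   6  16  26
  4   1   1   7  23  49

49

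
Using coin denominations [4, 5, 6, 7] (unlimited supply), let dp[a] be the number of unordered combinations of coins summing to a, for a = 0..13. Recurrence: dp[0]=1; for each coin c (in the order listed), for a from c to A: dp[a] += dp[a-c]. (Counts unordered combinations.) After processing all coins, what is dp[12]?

3

after  coin     0     1     2     3     4     5     6     7     8     9    10    11    12    13
          4     1     0     0     0     1     0     0     0     1     0     0     0     1     0
          5     1     0     0     0     1     1     0     0     1     1     1     0     1     1
          6     1     0     0     0     1     1     1     0     1     1     2     1     2     1
          7     1     0     0     0     1     1     1     1     1     1     2     2     3     2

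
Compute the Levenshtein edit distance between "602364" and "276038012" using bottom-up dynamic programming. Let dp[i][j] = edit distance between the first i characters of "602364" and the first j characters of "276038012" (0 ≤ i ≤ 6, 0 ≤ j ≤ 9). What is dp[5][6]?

4

   ''  2  7  6  0  3  8  0  1  2
''  0  1  2  3  4  5  6  7  8  9
 6  1  1  2  2  3  4  5  6  7  8
 0  2  2  2  3  2  3  4  5  6  7
 2  3  2  3  3  3  3  4  5  6  6
 3  4  3  3  4  4  3  4  5  6  7
 6  5  4  4  3  4  4  4  5  6  7
 4  6  5  5  4  4  5  5  5  6  7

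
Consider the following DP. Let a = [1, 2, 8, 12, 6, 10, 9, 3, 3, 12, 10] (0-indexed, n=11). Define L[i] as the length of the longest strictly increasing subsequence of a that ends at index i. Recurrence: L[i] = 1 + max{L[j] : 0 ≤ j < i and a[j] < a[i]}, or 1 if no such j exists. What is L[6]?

   i    0    1    2    3    4    5    6    7    8    9   10
a[i]    1    2    8   12    6   10    9    3    3   12   10
L[i]    1    2    3    4    3    4    4    3    3    5    5

4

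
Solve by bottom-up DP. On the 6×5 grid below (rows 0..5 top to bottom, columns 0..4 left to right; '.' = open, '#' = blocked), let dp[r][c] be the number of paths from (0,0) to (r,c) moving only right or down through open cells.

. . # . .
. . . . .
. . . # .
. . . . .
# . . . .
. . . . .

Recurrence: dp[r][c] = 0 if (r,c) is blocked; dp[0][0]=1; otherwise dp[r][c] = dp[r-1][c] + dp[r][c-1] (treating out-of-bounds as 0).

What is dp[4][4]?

r\c   0   1   2   3   4
  0   1   1   0   0   0
  1   1   2   2   2   2
  2   1   3   5   0   2
  3   1   4   9   9  11
  4   0   4  13  22  33
  5   0   4  17  39  72

33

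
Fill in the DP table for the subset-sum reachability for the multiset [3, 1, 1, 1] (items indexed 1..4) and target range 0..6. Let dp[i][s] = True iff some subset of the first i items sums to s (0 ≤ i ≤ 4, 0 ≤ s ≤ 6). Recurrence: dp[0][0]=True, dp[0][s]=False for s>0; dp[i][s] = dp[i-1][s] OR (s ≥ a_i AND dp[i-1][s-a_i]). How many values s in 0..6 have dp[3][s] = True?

i\s   0   1   2   3   4   5   6
  0   T   F   F   F   F   F   F
  1   T   F   F   T   F   F   F
  2   T   T   F   T   T   F   F
  3   T   T   T   T   T   T   F
  4   T   T   T   T   T   T   T

6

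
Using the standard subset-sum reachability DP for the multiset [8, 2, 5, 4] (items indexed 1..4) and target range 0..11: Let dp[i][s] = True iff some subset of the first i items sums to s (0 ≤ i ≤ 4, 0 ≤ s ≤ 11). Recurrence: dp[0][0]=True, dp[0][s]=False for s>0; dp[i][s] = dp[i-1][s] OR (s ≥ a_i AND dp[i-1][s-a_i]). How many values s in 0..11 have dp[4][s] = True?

10

i\s   0   1   2   3   4   5   6   7   8   9  10  11
  0   T   F   F   F   F   F   F   F   F   F   F   F
  1   T   F   F   F   F   F   F   F   T   F   F   F
  2   T   F   T   F   F   F   F   F   T   F   T   F
  3   T   F   T   F   F   T   F   T   T   F   T   F
  4   T   F   T   F   T   T   T   T   T   T   T   T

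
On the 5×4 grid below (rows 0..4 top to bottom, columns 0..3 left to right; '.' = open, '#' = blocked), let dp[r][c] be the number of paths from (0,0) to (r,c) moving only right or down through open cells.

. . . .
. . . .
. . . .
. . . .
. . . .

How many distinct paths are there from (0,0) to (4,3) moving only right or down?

35

r\c   0   1   2   3
  0   1   1   1   1
  1   1   2   3   4
  2   1   3   6  10
  3   1   4  10  20
  4   1   5  15  35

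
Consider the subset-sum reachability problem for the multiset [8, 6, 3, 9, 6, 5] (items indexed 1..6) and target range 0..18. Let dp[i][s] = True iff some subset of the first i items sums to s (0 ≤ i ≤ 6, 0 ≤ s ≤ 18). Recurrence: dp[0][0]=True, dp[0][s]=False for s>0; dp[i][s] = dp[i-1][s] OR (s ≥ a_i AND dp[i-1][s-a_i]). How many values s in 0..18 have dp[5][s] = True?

11

i\s   0   1   2   3   4   5   6   7   8   9  10  11  12  13  14  15  16  17  18
  0   T   F   F   F   F   F   F   F   F   F   F   F   F   F   F   F   F   F   F
  1   T   F   F   F   F   F   F   F   T   F   F   F   F   F   F   F   F   F   F
  2   T   F   F   F   F   F   T   F   T   F   F   F   F   F   T   F   F   F   F
  3   T   F   F   T   F   F   T   F   T   T   F   T   F   F   T   F   F   T   F
  4   T   F   F   T   F   F   T   F   T   T   F   T   T   F   T   T   F   T   T
  5   T   F   F   T   F   F   T   F   T   T   F   T   T   F   T   T   F   T   T
  6   T   F   F   T   F   T   T   F   T   T   F   T   T   T   T   T   T   T   T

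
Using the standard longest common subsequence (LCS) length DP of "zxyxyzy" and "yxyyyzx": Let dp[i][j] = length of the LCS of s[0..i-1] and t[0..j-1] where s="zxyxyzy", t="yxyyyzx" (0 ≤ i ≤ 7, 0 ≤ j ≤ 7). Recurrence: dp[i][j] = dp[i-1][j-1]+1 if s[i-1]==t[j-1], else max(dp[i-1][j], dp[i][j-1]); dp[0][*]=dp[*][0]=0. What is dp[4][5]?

2

   ''  y  x  y  y  y  z  x
''  0  0  0  0  0  0  0  0
 z  0  0  0  0  0  0  1  1
 x  0  0  1  1  1  1  1  2
 y  0  1  1  2  2  2  2  2
 x  0  1  2  2  2  2  2  3
 y  0  1  2  3  3  3  3  3
 z  0  1  2  3  3  3  4  4
 y  0  1  2  3  4  4  4  4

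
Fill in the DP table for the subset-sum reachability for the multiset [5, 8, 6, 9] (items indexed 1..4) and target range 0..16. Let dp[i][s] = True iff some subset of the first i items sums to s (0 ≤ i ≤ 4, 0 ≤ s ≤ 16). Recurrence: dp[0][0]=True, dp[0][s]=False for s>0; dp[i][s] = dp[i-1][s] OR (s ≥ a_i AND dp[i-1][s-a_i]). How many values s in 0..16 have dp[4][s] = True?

i\s   0   1   2   3   4   5   6   7   8   9  10  11  12  13  14  15  16
  0   T   F   F   F   F   F   F   F   F   F   F   F   F   F   F   F   F
  1   T   F   F   F   F   T   F   F   F   F   F   F   F   F   F   F   F
  2   T   F   F   F   F   T   F   F   T   F   F   F   F   T   F   F   F
  3   T   F   F   F   F   T   T   F   T   F   F   T   F   T   T   F   F
  4   T   F   F   F   F   T   T   F   T   T   F   T   F   T   T   T   F

9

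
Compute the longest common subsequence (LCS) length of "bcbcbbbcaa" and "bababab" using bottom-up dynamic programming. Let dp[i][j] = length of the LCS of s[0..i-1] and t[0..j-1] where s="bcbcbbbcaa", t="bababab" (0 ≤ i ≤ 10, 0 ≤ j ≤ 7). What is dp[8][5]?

   ''  b  a  b  a  b  a  b
''  0  0  0  0  0  0  0  0
 b  0  1  1  1  1  1  1  1
 c  0  1  1  1  1  1  1  1
 b  0  1  1  2  2  2  2  2
 c  0  1  1  2  2  2  2  2
 b  0  1  1  2  2  3  3  3
 b  0  1  1  2  2  3  3  4
 b  0  1  1  2  2  3  3  4
 c  0  1  1  2  2  3  3  4
 a  0  1  2  2  3  3  4  4
 a  0  1  2  2  3  3  4  4

3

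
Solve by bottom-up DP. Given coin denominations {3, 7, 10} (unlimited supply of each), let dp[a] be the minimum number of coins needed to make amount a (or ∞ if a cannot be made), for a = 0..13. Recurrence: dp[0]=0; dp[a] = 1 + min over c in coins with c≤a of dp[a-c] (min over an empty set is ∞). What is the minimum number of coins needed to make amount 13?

2

 a  0  1  2  3  4  5  6  7  8  9 10 11 12 13
dp  0  -  -  1  -  -  2  1  -  3  1  -  4  2
(- denotes ∞ / unreachable)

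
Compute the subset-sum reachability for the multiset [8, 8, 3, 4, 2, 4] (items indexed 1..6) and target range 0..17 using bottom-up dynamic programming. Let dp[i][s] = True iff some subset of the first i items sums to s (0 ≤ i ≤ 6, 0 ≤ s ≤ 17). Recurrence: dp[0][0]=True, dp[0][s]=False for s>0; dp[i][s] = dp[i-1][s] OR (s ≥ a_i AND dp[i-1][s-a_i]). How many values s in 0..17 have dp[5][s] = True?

i\s   0   1   2   3   4   5   6   7   8   9  10  11  12  13  14  15  16  17
  0   T   F   F   F   F   F   F   F   F   F   F   F   F   F   F   F   F   F
  1   T   F   F   F   F   F   F   F   T   F   F   F   F   F   F   F   F   F
  2   T   F   F   F   F   F   F   F   T   F   F   F   F   F   F   F   T   F
  3   T   F   F   T   F   F   F   F   T   F   F   T   F   F   F   F   T   F
  4   T   F   F   T   T   F   F   T   T   F   F   T   T   F   F   T   T   F
  5   T   F   T   T   T   T   T   T   T   T   T   T   T   T   T   T   T   T
  6   T   F   T   T   T   T   T   T   T   T   T   T   T   T   T   T   T   T

17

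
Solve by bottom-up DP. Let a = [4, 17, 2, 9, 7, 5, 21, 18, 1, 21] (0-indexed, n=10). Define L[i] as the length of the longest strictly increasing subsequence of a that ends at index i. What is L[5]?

   i    0    1    2    3    4    5    6    7    8    9
a[i]    4   17    2    9    7    5   21   18    1   21
L[i]    1    2    1    2    2    2    3    3    1    4

2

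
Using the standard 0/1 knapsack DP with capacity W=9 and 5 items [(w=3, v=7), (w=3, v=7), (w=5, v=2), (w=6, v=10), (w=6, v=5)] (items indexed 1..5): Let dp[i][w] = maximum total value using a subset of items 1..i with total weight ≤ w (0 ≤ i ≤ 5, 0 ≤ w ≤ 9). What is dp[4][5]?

i\w   0   1   2   3   4   5   6   7   8   9
  0   0   0   0   0   0   0   0   0   0   0
  1   0   0   0   7   7   7   7   7   7   7
  2   0   0   0   7   7   7  14  14  14  14
  3   0   0   0   7   7   7  14  14  14  14
  4   0   0   0   7   7   7  14  14  14  17
  5   0   0   0   7   7   7  14  14  14  17

7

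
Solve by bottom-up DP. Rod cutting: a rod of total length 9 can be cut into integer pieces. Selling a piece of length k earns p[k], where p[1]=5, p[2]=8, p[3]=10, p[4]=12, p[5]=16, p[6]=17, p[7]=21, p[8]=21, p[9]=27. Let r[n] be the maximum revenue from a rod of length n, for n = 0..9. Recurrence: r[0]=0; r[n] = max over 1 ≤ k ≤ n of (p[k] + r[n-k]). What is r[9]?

45

   n    0    1    2    3    4    5    6    7    8    9
r[n]    0    5   10   15   20   25   30   35   40   45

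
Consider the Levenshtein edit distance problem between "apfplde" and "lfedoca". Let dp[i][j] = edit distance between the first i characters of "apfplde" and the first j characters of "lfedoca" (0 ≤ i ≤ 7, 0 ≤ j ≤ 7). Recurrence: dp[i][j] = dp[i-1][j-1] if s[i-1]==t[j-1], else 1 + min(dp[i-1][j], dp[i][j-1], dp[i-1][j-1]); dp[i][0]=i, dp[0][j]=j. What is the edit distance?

   ''  l  f  e  d  o  c  a
''  0  1  2  3  4  5  6  7
 a  1  1  2  3  4  5  6  6
 p  2  2  2  3  4  5  6  7
 f  3  3  2  3  4  5  6  7
 p  4  4  3  3  4  5  6  7
 l  5  4  4  4  4  5  6  7
 d  6  5  5  5  4  5  6  7
 e  7  6  6  5  5  5  6  7

7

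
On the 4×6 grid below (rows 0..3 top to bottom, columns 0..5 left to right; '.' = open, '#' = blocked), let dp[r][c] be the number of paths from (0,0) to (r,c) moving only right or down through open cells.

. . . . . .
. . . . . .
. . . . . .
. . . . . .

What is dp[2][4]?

15

r\c   0   1   2   3   4   5
  0   1   1   1   1   1   1
  1   1   2   3   4   5   6
  2   1   3   6  10  15  21
  3   1   4  10  20  35  56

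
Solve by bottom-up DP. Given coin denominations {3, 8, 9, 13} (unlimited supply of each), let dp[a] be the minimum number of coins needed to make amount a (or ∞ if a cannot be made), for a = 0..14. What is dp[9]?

 a  0  1  2  3  4  5  6  7  8  9 10 11 12 13 14
dp  0  -  -  1  -  -  2  -  1  1  -  2  2  1  3
(- denotes ∞ / unreachable)

1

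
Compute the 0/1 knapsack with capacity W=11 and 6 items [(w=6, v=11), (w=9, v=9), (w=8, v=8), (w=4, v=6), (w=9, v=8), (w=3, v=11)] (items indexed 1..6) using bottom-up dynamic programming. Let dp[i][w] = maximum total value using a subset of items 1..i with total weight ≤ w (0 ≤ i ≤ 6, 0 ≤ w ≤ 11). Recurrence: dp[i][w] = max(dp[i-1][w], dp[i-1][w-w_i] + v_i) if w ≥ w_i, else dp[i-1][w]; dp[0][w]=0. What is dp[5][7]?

11

i\w   0   1   2   3   4   5   6   7   8   9  10  11
  0   0   0   0   0   0   0   0   0   0   0   0   0
  1   0   0   0   0   0   0  11  11  11  11  11  11
  2   0   0   0   0   0   0  11  11  11  11  11  11
  3   0   0   0   0   0   0  11  11  11  11  11  11
  4   0   0   0   0   6   6  11  11  11  11  17  17
  5   0   0   0   0   6   6  11  11  11  11  17  17
  6   0   0   0  11  11  11  11  17  17  22  22  22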